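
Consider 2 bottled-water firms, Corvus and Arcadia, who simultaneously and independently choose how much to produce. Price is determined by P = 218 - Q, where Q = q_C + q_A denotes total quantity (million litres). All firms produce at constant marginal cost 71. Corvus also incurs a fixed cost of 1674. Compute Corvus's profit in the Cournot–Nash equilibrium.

727

A representative firm's profit is π_i = q_i(218 - Q) - 71q_i.
First-order condition (treating rivals' output as given): 147 - 2q_i - q_j = 0.
With identical firms every q_j equals q_i, so q_j = q_i and 147 = 3q_i, giving q_i = 49.
Price P = 218 - 98 = 120.
Corvus's profit: (120 - 71)·49 - 1674 = 727.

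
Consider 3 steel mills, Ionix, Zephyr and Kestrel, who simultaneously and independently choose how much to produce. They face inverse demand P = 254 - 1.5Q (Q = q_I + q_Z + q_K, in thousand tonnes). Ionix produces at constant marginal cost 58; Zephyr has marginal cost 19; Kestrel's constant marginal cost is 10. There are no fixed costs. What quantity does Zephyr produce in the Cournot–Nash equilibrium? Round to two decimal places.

Ionix's profit: π_I = (254 - 1.5Q)q_I - (58q_I). Setting ∂π_I/∂q_I = 0: 196 - 3q_I - (3/2)(q_Z + q_K) = 0.
Zephyr's profit: π_Z = (254 - 1.5Q)q_Z - (19q_Z). Setting ∂π_Z/∂q_Z = 0: 235 - 3q_Z - (3/2)(q_I + q_K) = 0.
Kestrel's profit: π_K = (254 - 1.5Q)q_K - (10q_K). Setting ∂π_K/∂q_K = 0: 244 - 3q_K - (3/2)(q_I + q_Z) = 0.
Adding the 3 conditions: 675 − 3Q − 3Q = 0, i.e. Q = 225/2.
Back-substituting: q_I = (196 − 675/4)/(3/2) = 109/6, q_Z = (235 − 675/4)/(3/2) = 265/6, q_K = (244 − 675/4)/(3/2) = 301/6.

44.17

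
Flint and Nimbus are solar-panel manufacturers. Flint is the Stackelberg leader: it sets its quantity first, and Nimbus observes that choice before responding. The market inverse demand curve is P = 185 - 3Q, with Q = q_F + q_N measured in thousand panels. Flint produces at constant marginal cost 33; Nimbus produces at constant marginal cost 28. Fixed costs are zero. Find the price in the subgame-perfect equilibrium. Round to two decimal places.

69.75

The follower Nimbus best-responds to any q_F: π_N = (185 - 3Q)q_N - 28q_N.
Follower FOC: 157 - 3q_F - 6q_N = 0, so q_N(q_F) = (157 - 3q_F)/6.
Flint substitutes q_N(q_F) into its own profit: π_F = q_F(185 - 3q_F - (157 - 3q_F)/2) - 33q_F = (213/2 - (3/2)q_F)q_F - 33q_F.
Leader FOC: 147/2 - 3q_F = 0, so q_F = 49/2.
Then q_N = (157 - 3·(49/2))/6 = 167/12.
Total output Q = 461/12, so price P = 185 - 3·(461/12) = 279/4.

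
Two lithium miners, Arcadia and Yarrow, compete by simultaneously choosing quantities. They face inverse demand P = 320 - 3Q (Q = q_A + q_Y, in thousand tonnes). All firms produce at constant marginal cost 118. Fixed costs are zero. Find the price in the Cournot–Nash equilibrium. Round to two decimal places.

Each firm earns π_i = (320 - 3Q)q_i - 118q_i.
Setting ∂π_i/∂q_i = 0 with rivals' quantities fixed: 202 - 6q_i - 3q_j = 0.
By symmetry each firm produces the same amount; substituting q_j = q_i yields q_i = 202/9.
Total output Q = 404/9, so price P = 320 - 3·(404/9) = 556/3.

185.33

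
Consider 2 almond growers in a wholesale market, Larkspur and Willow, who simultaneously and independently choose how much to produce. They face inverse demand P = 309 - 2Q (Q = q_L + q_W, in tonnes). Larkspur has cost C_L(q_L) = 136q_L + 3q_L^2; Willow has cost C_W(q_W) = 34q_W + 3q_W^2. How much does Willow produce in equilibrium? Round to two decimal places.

25.04

Larkspur's profit: π_L = (309 - 2Q)q_L - (136q_L + 3q_L²). Setting ∂π_L/∂q_L = 0: 173 - 10q_L - 2(q_W) = 0.
Willow's profit: π_W = (309 - 2Q)q_W - (34q_W + 3q_W²). Setting ∂π_W/∂q_W = 0: 275 - 10q_W - 2(q_L) = 0.
So q_L = (173 - 2q_W)/10 and q_W = (275 - 2q_L)/10.
Solving the pair: q_L = 295/24, q_W = 601/24.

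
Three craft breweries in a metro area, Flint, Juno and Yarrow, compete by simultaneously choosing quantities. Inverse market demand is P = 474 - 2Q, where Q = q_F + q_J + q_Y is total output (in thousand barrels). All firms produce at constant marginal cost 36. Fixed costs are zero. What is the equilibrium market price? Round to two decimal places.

Each firm earns π_i = (474 - 2Q)q_i - 36q_i.
Setting ∂π_i/∂q_i = 0 with rivals' quantities fixed: 438 - 4q_i - 2·Σ_{j≠i} q_j = 0.
By symmetry each firm produces the same amount; substituting Σ_{j≠i} q_j = 2q_i yields q_i = 438/8 = 219/4.
Total output Q = 657/4, so price P = 474 - 2·(657/4) = 291/2.

145.50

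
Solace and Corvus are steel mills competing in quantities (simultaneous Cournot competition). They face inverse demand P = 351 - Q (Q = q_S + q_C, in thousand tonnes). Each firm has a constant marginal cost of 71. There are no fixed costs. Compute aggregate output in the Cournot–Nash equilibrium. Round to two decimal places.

Each firm earns π_i = (351 - Q)q_i - 71q_i.
First-order condition (treating rivals' output as given): 280 - 2q_i - q_j = 0.
By symmetry each firm produces the same amount; substituting q_j = q_i yields q_i = 280/3.
Total output Q = 280/3 + 280/3 = 560/3.

186.67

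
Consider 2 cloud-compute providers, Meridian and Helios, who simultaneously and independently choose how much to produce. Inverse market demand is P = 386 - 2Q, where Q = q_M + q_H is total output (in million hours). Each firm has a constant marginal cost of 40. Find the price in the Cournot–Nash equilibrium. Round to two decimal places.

155.33

Each firm earns π_i = (386 - 2Q)q_i - 40q_i.
First-order condition (treating rivals' output as given): 346 - 4q_i - 2q_j = 0.
By symmetry each firm produces the same amount; substituting q_j = q_i yields q_i = 346/6 = 173/3.
Total output Q = 346/3, so price P = 386 - 2·(346/3) = 466/3.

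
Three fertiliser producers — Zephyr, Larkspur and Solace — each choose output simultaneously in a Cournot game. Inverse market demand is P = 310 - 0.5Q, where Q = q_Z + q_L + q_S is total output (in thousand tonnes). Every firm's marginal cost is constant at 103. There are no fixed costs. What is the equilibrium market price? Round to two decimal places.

Each firm earns π_i = (310 - 0.5Q)q_i - 103q_i.
Setting ∂π_i/∂q_i = 0 with rivals' quantities fixed: 207 - q_i - (1/2)·Σ_{j≠i} q_j = 0.
With identical firms every q_j equals q_i, so Σ_{j≠i} q_j = 2q_i and 207 = 2q_i, giving q_i = 207/2.
Total output Q = 621/2, so price P = 310 - (1/2)·(621/2) = 619/4.

154.75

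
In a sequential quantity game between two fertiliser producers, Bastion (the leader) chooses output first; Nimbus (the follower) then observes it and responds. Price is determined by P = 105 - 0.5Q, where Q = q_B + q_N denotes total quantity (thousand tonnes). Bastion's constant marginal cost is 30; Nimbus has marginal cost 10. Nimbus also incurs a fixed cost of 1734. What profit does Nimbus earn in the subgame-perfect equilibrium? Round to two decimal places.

Solve by backward induction. Given q_B, the follower Nimbus maximises π_N = (105 - (1/2)q_B - (1/2)q_N)q_N - 10q_N.
Setting the follower's marginal profit to zero, 95 - (1/2)q_B - q_N = 0, i.e. q_N = (95 - (1/2)q_B).
Bastion substitutes q_N(q_B) into its own profit: π_B = q_B(105 - (1/2)q_B - (95 - (1/2)q_B)/2) - 30q_B = (115/2 - (1/4)q_B)q_B - 30q_B.
Leader FOC: 55/2 - (1/2)q_B = 0, so q_B = 55.
Then q_N = (95 - (1/2)·55) = 135/2.
Price P = 105 - (1/2)·(245/2) = 175/4.
Nimbus's profit: (175/4 - 10)·(135/2) - 1734 = 544.1250.

544.13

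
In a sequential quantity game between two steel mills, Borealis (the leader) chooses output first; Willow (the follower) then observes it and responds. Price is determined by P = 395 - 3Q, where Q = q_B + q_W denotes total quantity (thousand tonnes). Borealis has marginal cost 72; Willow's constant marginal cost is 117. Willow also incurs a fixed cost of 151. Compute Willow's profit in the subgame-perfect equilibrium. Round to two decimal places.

The follower Willow best-responds to any q_B: π_W = (395 - 3Q)q_W - 117q_W.
∂π_W/∂q_W = 278 - 3q_B - 6q_W = 0 gives the reaction function q_W = (278 - 3q_B)/6.
Borealis substitutes q_W(q_B) into its own profit: π_B = q_B(395 - 3q_B - (278 - 3q_B)/2) - 72q_B = (256 - (3/2)q_B)q_B - 72q_B.
Maximising: ∂π_B/∂q_B = 184 - 3q_B = 0, giving q_B = 184/3.
Then q_W = (278 - 3·(184/3))/6 = 47/3.
Price P = 395 - 3·77 = 164.
Willow's profit: (164 - 117)·(47/3) - 151 = 1756/3.

585.33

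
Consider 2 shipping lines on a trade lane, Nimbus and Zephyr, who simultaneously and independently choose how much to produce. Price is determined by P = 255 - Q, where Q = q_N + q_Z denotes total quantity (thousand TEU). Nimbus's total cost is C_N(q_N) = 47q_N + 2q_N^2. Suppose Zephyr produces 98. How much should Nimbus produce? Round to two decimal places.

18.33

With the rival's output fixed at 98, Nimbus's profit is π_N = (255 - 98 - q_N)q_N - (47q_N + 2q_N²) = (157 - q_N)q_N - (47q_N + 2q_N²).
∂π_N/∂q_N = 110 - 6q_N = 0, so q_N = 55/3.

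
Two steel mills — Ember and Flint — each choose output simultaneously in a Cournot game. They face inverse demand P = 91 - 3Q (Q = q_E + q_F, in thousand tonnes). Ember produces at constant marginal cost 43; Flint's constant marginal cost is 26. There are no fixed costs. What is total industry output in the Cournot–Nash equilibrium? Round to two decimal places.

Ember's profit: π_E = (91 - 3Q)q_E - (43q_E). Setting ∂π_E/∂q_E = 0: 48 - 6q_E - 3(q_F) = 0.
Flint's first-order condition: 65 - 6q_F - 3(q_E) = 0.
Rearranging gives the reaction functions q_E = (48 - 3q_F)/6 and q_F = (65 - 3q_E)/6.
Substituting one into the other gives q_E = 31/9 and q_F = 82/9.
Total output Q = 31/9 + 82/9 = 113/9.

12.56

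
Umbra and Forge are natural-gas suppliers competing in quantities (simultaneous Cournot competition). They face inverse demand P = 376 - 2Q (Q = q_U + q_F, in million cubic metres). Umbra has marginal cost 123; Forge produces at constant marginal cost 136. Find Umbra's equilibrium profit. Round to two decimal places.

3930.89

Umbra's profit: π_U = (376 - 2Q)q_U - (123q_U). Setting ∂π_U/∂q_U = 0: 253 - 4q_U - 2(q_F) = 0.
Forge's profit: π_F = (376 - 2Q)q_F - (136q_F). Setting ∂π_F/∂q_F = 0: 240 - 4q_F - 2(q_U) = 0.
Best responses: q_U = (253 - 2q_F)/4, q_F = (240 - 2q_U)/4.
Substituting one into the other gives q_U = 133/3 and q_F = 227/6.
Price P = 376 - 2·(493/6) = 635/3.
Umbra's profit: (635/3 - 123)·(133/3) = 3930.8889.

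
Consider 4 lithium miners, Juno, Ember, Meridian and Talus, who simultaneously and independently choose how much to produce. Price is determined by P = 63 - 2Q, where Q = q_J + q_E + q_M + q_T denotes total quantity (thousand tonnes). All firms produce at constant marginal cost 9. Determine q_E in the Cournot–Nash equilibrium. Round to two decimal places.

5.40

Each firm earns π_i = (63 - 2Q)q_i - 9q_i.
First-order condition (treating rivals' output as given): 54 - 4q_i - 2·Σ_{j≠i} q_j = 0.
By symmetry each firm produces the same amount; substituting Σ_{j≠i} q_j = 3q_i yields q_i = 54/10 = 27/5.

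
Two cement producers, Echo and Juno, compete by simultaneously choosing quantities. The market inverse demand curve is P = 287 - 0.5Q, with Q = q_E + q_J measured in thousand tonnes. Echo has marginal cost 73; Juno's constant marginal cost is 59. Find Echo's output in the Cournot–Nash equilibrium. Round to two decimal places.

Echo's profit: π_E = (287 - 0.5Q)q_E - (73q_E). Setting ∂π_E/∂q_E = 0: 214 - q_E - (1/2)(q_J) = 0.
Juno's profit: π_J = (287 - 0.5Q)q_J - (59q_J). Setting ∂π_J/∂q_J = 0: 228 - q_J - (1/2)(q_E) = 0.
Rearranging gives the reaction functions q_E = (214 - (1/2)q_J) and q_J = (228 - (1/2)q_E).
Solving the pair: q_E = 400/3, q_J = 484/3.

133.33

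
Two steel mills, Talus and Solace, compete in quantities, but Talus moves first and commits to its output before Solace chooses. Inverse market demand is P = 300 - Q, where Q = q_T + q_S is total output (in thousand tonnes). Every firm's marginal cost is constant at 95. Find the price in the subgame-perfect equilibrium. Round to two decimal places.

Solve by backward induction. Given q_T, the follower Solace maximises π_S = (300 - q_T - q_S)q_S - 95q_S.
Follower FOC: 205 - q_T - 2q_S = 0, so q_S(q_T) = (205 - q_T)/2.
The leader anticipates this reaction. Substituting into P = 300 - Q gives P = 395/2 - (1/2)q_T, so π_T = (395/2 - (1/2)q_T)q_T - 95q_T.
The leader's first-order condition 205/2 - q_T = 0 yields q_T = 205/2.
Then q_S = (205 - 205/2)/2 = 205/4.
Total output Q = 615/4, so price P = 300 - 615/4 = 585/4.

146.25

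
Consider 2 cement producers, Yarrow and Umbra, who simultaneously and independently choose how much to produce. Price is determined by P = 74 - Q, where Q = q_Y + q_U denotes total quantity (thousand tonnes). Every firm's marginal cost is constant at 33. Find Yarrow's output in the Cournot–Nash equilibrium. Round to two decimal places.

Each firm earns π_i = (74 - Q)q_i - 33q_i.
First-order condition (treating rivals' output as given): 41 - 2q_i - q_j = 0.
With identical firms every q_j equals q_i, so q_j = q_i and 41 = 3q_i, giving q_i = 41/3.

13.67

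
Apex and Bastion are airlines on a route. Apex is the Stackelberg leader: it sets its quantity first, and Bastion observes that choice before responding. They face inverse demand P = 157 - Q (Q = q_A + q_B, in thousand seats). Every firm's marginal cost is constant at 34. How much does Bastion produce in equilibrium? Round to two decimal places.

The follower Bastion best-responds to any q_A: π_B = (157 - Q)q_B - 34q_B.
Setting the follower's marginal profit to zero, 123 - q_A - 2q_B = 0, i.e. q_B = (123 - q_A)/2.
The leader anticipates this reaction. Substituting into P = 157 - Q gives P = 191/2 - (1/2)q_A, so π_A = (191/2 - (1/2)q_A)q_A - 34q_A.
Leader FOC: 123/2 - q_A = 0, so q_A = 123/2.
Then q_B = (123 - 123/2)/2 = 123/4.

30.75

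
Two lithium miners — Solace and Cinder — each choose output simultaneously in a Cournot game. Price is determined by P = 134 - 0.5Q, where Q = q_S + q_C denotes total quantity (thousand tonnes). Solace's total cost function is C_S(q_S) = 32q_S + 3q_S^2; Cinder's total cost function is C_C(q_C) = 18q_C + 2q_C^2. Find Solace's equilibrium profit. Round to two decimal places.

592.15

Solace's profit: π_S = (134 - 0.5Q)q_S - (32q_S + 3q_S²). Setting ∂π_S/∂q_S = 0: 102 - 7q_S - (1/2)(q_C) = 0.
Cinder's profit: π_C = (134 - 0.5Q)q_C - (18q_C + 2q_C²). Setting ∂π_C/∂q_C = 0: 116 - 5q_C - (1/2)(q_S) = 0.
Best responses: q_S = (102 - (1/2)q_C)/7, q_C = (116 - (1/2)q_S)/5.
Solving the pair: q_S = 1808/139, q_C = 21.8993.
Price P = 134 - (1/2)·34.9065 = 116.5468.
Solace's profit: 116.5468·(1808/139) - 32·(1808/139) - 3(1808/139)² = 592.1549.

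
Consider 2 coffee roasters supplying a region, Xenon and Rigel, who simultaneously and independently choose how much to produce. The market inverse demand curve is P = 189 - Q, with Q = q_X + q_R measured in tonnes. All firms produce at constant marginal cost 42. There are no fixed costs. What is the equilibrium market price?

Each firm earns π_i = (189 - Q)q_i - 42q_i.
Setting ∂π_i/∂q_i = 0 with rivals' quantities fixed: 147 - 2q_i - q_j = 0.
With identical firms every q_j equals q_i, so q_j = q_i and 147 = 3q_i, giving q_i = 49.
Total output Q = 98, so price P = 189 - 98 = 91.

91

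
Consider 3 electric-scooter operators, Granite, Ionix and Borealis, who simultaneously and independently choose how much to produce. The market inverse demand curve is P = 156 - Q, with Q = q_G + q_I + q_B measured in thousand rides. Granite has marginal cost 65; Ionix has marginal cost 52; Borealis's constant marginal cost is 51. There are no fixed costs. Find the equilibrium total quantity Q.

Granite's profit: π_G = (156 - Q)q_G - (65q_G). Setting ∂π_G/∂q_G = 0: 91 - 2q_G - (q_I + q_B) = 0.
Ionix's first-order condition: 104 - 2q_I - (q_G + q_B) = 0.
Borealis's first-order condition: 105 - 2q_B - (q_G + q_I) = 0.
Summing all 3 equations gives 300 − 4Q = 0, hence Q = 75.
Back-substituting: q_G = (91 − 75) = 16, q_I = (104 − 75) = 29, q_B = (105 − 75) = 30.
Total output Q = 16 + 29 + 30 = 75.

75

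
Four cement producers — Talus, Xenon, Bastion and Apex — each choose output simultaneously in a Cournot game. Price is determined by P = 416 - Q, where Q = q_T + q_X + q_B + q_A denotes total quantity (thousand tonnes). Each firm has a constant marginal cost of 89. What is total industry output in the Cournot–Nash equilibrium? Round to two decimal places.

261.60

Each firm earns π_i = (416 - Q)q_i - 89q_i.
Setting ∂π_i/∂q_i = 0 with rivals' quantities fixed: 327 - 2q_i - Σ_{j≠i} q_j = 0.
With identical firms every q_j equals q_i, so Σ_{j≠i} q_j = 3q_i and 327 = 5q_i, giving q_i = 327/5.
Total output Q = 327/5 + 327/5 + 327/5 + 327/5 = 1308/5.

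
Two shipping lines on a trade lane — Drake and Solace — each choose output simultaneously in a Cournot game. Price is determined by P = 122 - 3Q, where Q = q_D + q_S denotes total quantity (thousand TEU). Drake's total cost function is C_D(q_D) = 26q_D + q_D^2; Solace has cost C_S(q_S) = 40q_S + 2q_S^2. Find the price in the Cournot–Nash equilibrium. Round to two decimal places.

76.28

Drake's profit: π_D = (122 - 3Q)q_D - (26q_D + q_D²). Setting ∂π_D/∂q_D = 0: 96 - 8q_D - 3(q_S) = 0.
Solace's first-order condition: 82 - 10q_S - 3(q_D) = 0.
So q_D = (96 - 3q_S)/8 and q_S = (82 - 3q_D)/10.
Solving the pair: q_D = 714/71, q_S = 368/71.
Total output Q = 1082/71, so price P = 122 - 3·(1082/71) = 76.2817.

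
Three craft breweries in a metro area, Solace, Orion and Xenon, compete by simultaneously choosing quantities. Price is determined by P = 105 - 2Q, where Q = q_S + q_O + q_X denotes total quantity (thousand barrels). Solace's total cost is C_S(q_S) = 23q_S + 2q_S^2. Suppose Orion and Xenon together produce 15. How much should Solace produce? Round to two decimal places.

With rivals' combined output fixed at 15, Solace's profit is π_S = (105 - 2·15 - 2q_S)q_S - (23q_S + 2q_S²) = (75 - 2q_S)q_S - (23q_S + 2q_S²).
∂π_S/∂q_S = 52 - 8q_S = 0, so q_S = 13/2.

6.50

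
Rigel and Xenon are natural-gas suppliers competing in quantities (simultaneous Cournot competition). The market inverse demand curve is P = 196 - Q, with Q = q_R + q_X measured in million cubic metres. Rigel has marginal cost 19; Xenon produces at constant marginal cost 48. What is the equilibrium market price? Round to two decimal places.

Rigel's profit: π_R = (196 - Q)q_R - (19q_R). Setting ∂π_R/∂q_R = 0: 177 - 2q_R - (q_X) = 0.
Xenon's profit: π_X = (196 - Q)q_X - (48q_X). Setting ∂π_X/∂q_X = 0: 148 - 2q_X - (q_R) = 0.
So q_R = (177 - q_X)/2 and q_X = (148 - q_R)/2.
Substituting one into the other gives q_R = 206/3 and q_X = 119/3.
Total output Q = 325/3, so price P = 196 - 325/3 = 263/3.

87.67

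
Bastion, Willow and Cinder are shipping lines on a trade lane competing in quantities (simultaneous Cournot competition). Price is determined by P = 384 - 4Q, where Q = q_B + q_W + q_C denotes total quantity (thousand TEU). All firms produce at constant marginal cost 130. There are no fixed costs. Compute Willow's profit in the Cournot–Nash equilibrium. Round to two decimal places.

1008.06

A representative firm's profit is π_i = q_i(384 - 4Q) - 130q_i.
First-order condition (treating rivals' output as given): 254 - 8q_i - 4·Σ_{j≠i} q_j = 0.
With identical firms every q_j equals q_i, so Σ_{j≠i} q_j = 2q_i and 254 = 16q_i, giving q_i = 127/8.
Price P = 384 - 4·(381/8) = 387/2.
Willow's profit: (387/2 - 130)·(127/8) = 1008.0625.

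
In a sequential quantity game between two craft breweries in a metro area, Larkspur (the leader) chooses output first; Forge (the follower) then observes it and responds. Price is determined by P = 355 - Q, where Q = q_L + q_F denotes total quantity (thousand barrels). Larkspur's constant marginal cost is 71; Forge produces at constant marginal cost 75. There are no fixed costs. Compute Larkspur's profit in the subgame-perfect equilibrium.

10368

The follower Forge best-responds to any q_L: π_F = (355 - Q)q_F - 75q_F.
Setting the follower's marginal profit to zero, 280 - q_L - 2q_F = 0, i.e. q_F = (280 - q_L)/2.
Larkspur substitutes q_F(q_L) into its own profit: π_L = q_L(355 - q_L - (280 - q_L)/2) - 71q_L = (215 - (1/2)q_L)q_L - 71q_L.
Leader FOC: 144 - q_L = 0, so q_L = 144.
Then q_F = (280 - 144)/2 = 68.
Price P = 355 - 212 = 143.
Larkspur's profit: (143 - 71)·144 = 10368.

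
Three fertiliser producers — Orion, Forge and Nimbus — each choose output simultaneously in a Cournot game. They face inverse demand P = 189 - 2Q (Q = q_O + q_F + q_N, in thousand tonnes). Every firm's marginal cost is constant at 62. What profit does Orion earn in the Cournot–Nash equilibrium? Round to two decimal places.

504.03

Each firm earns π_i = (189 - 2Q)q_i - 62q_i.
Setting ∂π_i/∂q_i = 0 with rivals' quantities fixed: 127 - 4q_i - 2·Σ_{j≠i} q_j = 0.
With identical firms every q_j equals q_i, so Σ_{j≠i} q_j = 2q_i and 127 = 8q_i, giving q_i = 127/8.
Price P = 189 - 2·(381/8) = 375/4.
Orion's profit: (375/4 - 62)·(127/8) = 504.0313.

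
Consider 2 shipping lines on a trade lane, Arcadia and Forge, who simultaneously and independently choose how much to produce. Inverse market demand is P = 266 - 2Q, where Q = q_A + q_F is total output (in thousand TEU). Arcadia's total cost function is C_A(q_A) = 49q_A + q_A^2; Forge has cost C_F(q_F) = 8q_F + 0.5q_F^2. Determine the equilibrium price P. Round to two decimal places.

Arcadia's profit: π_A = (266 - 2Q)q_A - (49q_A + q_A²). Setting ∂π_A/∂q_A = 0: 217 - 6q_A - 2(q_F) = 0.
Forge's first-order condition: 258 - 5q_F - 2(q_A) = 0.
Best responses: q_A = (217 - 2q_F)/6, q_F = (258 - 2q_A)/5.
Substituting one into the other gives q_A = 569/26 and q_F = 557/13.
Total output Q = 1683/26, so price P = 266 - 2·(1683/26) = 1775/13.

136.54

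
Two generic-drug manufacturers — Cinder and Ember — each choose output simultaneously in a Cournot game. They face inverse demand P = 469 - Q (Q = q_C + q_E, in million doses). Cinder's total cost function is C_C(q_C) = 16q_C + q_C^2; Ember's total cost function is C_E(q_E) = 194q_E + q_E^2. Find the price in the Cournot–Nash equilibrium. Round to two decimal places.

Cinder's profit: π_C = (469 - Q)q_C - (16q_C + q_C²). Setting ∂π_C/∂q_C = 0: 453 - 4q_C - (q_E) = 0.
Ember's first-order condition: 275 - 4q_E - (q_C) = 0.
So q_C = (453 - q_E)/4 and q_E = (275 - q_C)/4.
Solving the pair: q_C = 1537/15, q_E = 647/15.
Total output Q = 728/5, so price P = 469 - 728/5 = 1617/5.

323.40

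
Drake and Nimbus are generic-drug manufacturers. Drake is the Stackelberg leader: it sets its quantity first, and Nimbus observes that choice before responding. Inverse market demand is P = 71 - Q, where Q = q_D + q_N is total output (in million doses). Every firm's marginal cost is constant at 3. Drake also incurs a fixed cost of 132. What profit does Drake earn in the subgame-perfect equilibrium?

446

Solve by backward induction. Given q_D, the follower Nimbus maximises π_N = (71 - q_D - q_N)q_N - 3q_N.
Follower FOC: 68 - q_D - 2q_N = 0, so q_N(q_D) = (68 - q_D)/2.
Drake substitutes q_N(q_D) into its own profit: π_D = q_D(71 - q_D - (68 - q_D)/2) - 3q_D = (37 - (1/2)q_D)q_D - 3q_D.
Leader FOC: 34 - q_D = 0, so q_D = 34.
Then q_N = (68 - 34)/2 = 17.
Price P = 71 - 51 = 20.
Drake's profit: (20 - 3)·34 - 132 = 446.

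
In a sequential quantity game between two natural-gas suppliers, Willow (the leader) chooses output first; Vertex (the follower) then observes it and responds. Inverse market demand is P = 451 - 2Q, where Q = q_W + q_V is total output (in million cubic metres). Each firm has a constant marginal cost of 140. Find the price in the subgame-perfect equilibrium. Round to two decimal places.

217.75

Solve by backward induction. Given q_W, the follower Vertex maximises π_V = (451 - 2q_W - 2q_V)q_V - 140q_V.
Setting the follower's marginal profit to zero, 311 - 2q_W - 4q_V = 0, i.e. q_V = (311 - 2q_W)/4.
Willow substitutes q_V(q_W) into its own profit: π_W = q_W(451 - 2q_W - (311 - 2q_W)/2) - 140q_W = (591/2 - q_W)q_W - 140q_W.
The leader's first-order condition 311/2 - 2q_W = 0 yields q_W = 311/4.
Then q_V = (311 - 2·(311/4))/4 = 311/8.
Total output Q = 933/8, so price P = 451 - 2·(933/8) = 871/4.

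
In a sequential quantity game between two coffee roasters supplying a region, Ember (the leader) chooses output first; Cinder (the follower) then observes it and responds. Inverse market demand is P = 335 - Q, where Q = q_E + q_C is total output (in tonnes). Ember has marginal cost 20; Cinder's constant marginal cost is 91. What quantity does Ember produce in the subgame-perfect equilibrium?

The follower Cinder best-responds to any q_E: π_C = (335 - Q)q_C - 91q_C.
∂π_C/∂q_C = 244 - q_E - 2q_C = 0 gives the reaction function q_C = (244 - q_E)/2.
Ember substitutes q_C(q_E) into its own profit: π_E = q_E(335 - q_E - (244 - q_E)/2) - 20q_E = (213 - (1/2)q_E)q_E - 20q_E.
Maximising: ∂π_E/∂q_E = 193 - q_E = 0, giving q_E = 193.
Then q_C = (244 - 193)/2 = 51/2.

193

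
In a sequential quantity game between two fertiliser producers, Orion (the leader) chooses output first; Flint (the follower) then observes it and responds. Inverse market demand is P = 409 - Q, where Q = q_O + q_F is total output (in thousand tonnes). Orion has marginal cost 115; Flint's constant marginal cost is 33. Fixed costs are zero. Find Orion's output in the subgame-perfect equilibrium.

106

Solve by backward induction. Given q_O, the follower Flint maximises π_F = (409 - q_O - q_F)q_F - 33q_F.
Setting the follower's marginal profit to zero, 376 - q_O - 2q_F = 0, i.e. q_F = (376 - q_O)/2.
The leader anticipates this reaction. Substituting into P = 409 - Q gives P = 221 - (1/2)q_O, so π_O = (221 - (1/2)q_O)q_O - 115q_O.
Maximising: ∂π_O/∂q_O = 106 - q_O = 0, giving q_O = 106.
Then q_F = (376 - 106)/2 = 135.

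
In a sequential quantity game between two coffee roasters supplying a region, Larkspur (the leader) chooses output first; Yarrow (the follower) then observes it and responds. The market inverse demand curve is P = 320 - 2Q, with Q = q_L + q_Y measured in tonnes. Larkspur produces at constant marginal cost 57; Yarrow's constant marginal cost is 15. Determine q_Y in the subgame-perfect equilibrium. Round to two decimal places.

Solve by backward induction. Given q_L, the follower Yarrow maximises π_Y = (320 - 2q_L - 2q_Y)q_Y - 15q_Y.
Setting the follower's marginal profit to zero, 305 - 2q_L - 4q_Y = 0, i.e. q_Y = (305 - 2q_L)/4.
Larkspur substitutes q_Y(q_L) into its own profit: π_L = q_L(320 - 2q_L - (305 - 2q_L)/2) - 57q_L = (335/2 - q_L)q_L - 57q_L.
The leader's first-order condition 221/2 - 2q_L = 0 yields q_L = 221/4.
Then q_Y = (305 - 2·(221/4))/4 = 389/8.

48.63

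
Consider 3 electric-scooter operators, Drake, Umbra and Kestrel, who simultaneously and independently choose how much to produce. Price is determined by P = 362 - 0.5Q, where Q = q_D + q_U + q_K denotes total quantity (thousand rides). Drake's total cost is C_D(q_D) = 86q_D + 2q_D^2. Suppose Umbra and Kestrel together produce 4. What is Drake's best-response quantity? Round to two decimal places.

54.80

With rivals' combined output fixed at 4, Drake's profit is π_D = (362 - (1/2)·4 - (1/2)q_D)q_D - (86q_D + 2q_D²) = (360 - (1/2)q_D)q_D - (86q_D + 2q_D²).
∂π_D/∂q_D = 274 - 5q_D = 0, so q_D = 274/5.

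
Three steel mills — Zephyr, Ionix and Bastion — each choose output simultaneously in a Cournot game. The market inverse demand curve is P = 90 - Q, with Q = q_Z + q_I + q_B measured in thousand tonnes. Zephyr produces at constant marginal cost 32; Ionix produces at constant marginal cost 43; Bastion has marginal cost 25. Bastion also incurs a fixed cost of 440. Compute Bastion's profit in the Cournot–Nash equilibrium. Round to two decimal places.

66.25

Zephyr's profit: π_Z = (90 - Q)q_Z - (32q_Z). Setting ∂π_Z/∂q_Z = 0: 58 - 2q_Z - (q_I + q_B) = 0.
Ionix's profit: π_I = (90 - Q)q_I - (43q_I). Setting ∂π_I/∂q_I = 0: 47 - 2q_I - (q_Z + q_B) = 0.
Bastion's first-order condition: 65 - 2q_B - (q_Z + q_I) = 0.
Adding the 3 conditions: 170 − 2Q − 2Q = 0, i.e. Q = 85/2.
Back-substituting: q_Z = (58 − 85/2) = 31/2, q_I = (47 − 85/2) = 9/2, q_B = (65 − 85/2) = 45/2.
Price P = 90 - 85/2 = 95/2.
Bastion's profit: (95/2 - 25)·(45/2) - 440 = 265/4.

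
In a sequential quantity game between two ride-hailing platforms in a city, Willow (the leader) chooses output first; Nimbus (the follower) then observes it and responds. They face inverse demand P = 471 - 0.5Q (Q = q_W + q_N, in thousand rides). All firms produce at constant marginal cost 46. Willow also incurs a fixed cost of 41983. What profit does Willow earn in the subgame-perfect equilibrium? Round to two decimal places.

Solve by backward induction. Given q_W, the follower Nimbus maximises π_N = (471 - (1/2)q_W - (1/2)q_N)q_N - 46q_N.
Follower FOC: 425 - (1/2)q_W - q_N = 0, so q_N(q_W) = (425 - (1/2)q_W).
The leader anticipates this reaction. Substituting into P = 471 - 0.5Q gives P = 517/2 - (1/4)q_W, so π_W = (517/2 - (1/4)q_W)q_W - 46q_W.
Maximising: ∂π_W/∂q_W = 425/2 - (1/2)q_W = 0, giving q_W = 425.
Then q_N = (425 - (1/2)·425) = 425/2.
Price P = 471 - (1/2)·(1275/2) = 609/4.
Willow's profit: (609/4 - 46)·425 - 41983 = 3173.2500.

3173.25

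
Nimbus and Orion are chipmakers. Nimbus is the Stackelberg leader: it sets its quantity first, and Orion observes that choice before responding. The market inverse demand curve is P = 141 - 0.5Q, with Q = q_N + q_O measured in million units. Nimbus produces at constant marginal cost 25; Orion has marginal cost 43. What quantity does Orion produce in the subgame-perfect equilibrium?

Solve by backward induction. Given q_N, the follower Orion maximises π_O = (141 - (1/2)q_N - (1/2)q_O)q_O - 43q_O.
Setting the follower's marginal profit to zero, 98 - (1/2)q_N - q_O = 0, i.e. q_O = (98 - (1/2)q_N).
Nimbus substitutes q_O(q_N) into its own profit: π_N = q_N(141 - (1/2)q_N - (98 - (1/2)q_N)/2) - 25q_N = (92 - (1/4)q_N)q_N - 25q_N.
Maximising: ∂π_N/∂q_N = 67 - (1/2)q_N = 0, giving q_N = 134.
Then q_O = (98 - (1/2)·134) = 31.

31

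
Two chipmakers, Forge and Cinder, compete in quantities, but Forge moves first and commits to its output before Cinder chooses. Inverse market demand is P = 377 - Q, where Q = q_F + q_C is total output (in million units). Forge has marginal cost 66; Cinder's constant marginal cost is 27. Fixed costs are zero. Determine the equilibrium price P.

134

The follower Cinder best-responds to any q_F: π_C = (377 - Q)q_C - 27q_C.
∂π_C/∂q_C = 350 - q_F - 2q_C = 0 gives the reaction function q_C = (350 - q_F)/2.
The leader anticipates this reaction. Substituting into P = 377 - Q gives P = 202 - (1/2)q_F, so π_F = (202 - (1/2)q_F)q_F - 66q_F.
Leader FOC: 136 - q_F = 0, so q_F = 136.
Then q_C = (350 - 136)/2 = 107.
Total output Q = 243, so price P = 377 - 243 = 134.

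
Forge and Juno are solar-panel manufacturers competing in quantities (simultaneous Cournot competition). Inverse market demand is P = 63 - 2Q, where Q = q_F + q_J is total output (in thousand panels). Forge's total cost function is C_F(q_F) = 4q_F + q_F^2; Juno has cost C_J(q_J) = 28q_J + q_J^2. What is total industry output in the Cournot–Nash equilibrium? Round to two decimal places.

11.75

Forge's profit: π_F = (63 - 2Q)q_F - (4q_F + q_F²). Setting ∂π_F/∂q_F = 0: 59 - 6q_F - 2(q_J) = 0.
Juno's profit: π_J = (63 - 2Q)q_J - (28q_J + q_J²). Setting ∂π_J/∂q_J = 0: 35 - 6q_J - 2(q_F) = 0.
Best responses: q_F = (59 - 2q_J)/6, q_J = (35 - 2q_F)/6.
Substituting one into the other gives q_F = 71/8 and q_J = 23/8.
Total output Q = 71/8 + 23/8 = 47/4.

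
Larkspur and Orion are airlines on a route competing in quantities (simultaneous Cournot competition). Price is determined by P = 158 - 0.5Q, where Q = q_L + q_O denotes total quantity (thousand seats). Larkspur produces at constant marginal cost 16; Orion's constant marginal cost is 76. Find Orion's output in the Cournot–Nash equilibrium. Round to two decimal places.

14.67

Larkspur's profit: π_L = (158 - 0.5Q)q_L - (16q_L). Setting ∂π_L/∂q_L = 0: 142 - q_L - (1/2)(q_O) = 0.
Orion's profit: π_O = (158 - 0.5Q)q_O - (76q_O). Setting ∂π_O/∂q_O = 0: 82 - q_O - (1/2)(q_L) = 0.
So q_L = (142 - (1/2)q_O) and q_O = (82 - (1/2)q_L).
Solving the pair: q_L = 404/3, q_O = 44/3.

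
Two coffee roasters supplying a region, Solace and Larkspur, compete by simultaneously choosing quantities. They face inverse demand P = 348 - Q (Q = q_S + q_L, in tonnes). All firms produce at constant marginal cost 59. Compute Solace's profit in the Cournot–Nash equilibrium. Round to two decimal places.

Each firm earns π_i = (348 - Q)q_i - 59q_i.
First-order condition (treating rivals' output as given): 289 - 2q_i - q_j = 0.
With identical firms every q_j equals q_i, so q_j = q_i and 289 = 3q_i, giving q_i = 289/3.
Price P = 348 - 578/3 = 466/3.
Solace's profit: (466/3 - 59)·(289/3) = 9280.1111.

9280.11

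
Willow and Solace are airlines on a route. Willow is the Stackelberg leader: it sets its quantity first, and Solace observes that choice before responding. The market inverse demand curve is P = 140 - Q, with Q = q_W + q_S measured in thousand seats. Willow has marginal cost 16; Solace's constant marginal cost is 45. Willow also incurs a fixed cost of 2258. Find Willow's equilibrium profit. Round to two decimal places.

668.13

Solve by backward induction. Given q_W, the follower Solace maximises π_S = (140 - q_W - q_S)q_S - 45q_S.
Setting the follower's marginal profit to zero, 95 - q_W - 2q_S = 0, i.e. q_S = (95 - q_W)/2.
The leader anticipates this reaction. Substituting into P = 140 - Q gives P = 185/2 - (1/2)q_W, so π_W = (185/2 - (1/2)q_W)q_W - 16q_W.
The leader's first-order condition 153/2 - q_W = 0 yields q_W = 153/2.
Then q_S = (95 - 153/2)/2 = 37/4.
Price P = 140 - 343/4 = 217/4.
Willow's profit: (217/4 - 16)·(153/2) - 2258 = 668.1250.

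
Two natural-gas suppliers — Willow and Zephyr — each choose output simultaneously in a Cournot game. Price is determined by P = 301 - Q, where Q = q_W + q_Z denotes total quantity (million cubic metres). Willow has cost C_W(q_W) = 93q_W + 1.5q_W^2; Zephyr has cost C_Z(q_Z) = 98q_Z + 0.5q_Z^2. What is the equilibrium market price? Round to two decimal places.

Willow's profit: π_W = (301 - Q)q_W - (93q_W + (3/2)q_W²). Setting ∂π_W/∂q_W = 0: 208 - 5q_W - (q_Z) = 0.
Zephyr's first-order condition: 203 - 3q_Z - (q_W) = 0.
So q_W = (208 - q_Z)/5 and q_Z = (203 - q_W)/3.
Substituting one into the other gives q_W = 421/14 and q_Z = 807/14.
Total output Q = 614/7, so price P = 301 - 614/7 = 1493/7.

213.29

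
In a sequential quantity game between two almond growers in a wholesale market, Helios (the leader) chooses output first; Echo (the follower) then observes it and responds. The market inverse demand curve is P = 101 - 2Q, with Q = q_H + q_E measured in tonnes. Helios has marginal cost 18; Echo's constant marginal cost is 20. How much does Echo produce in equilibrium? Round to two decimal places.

The follower Echo best-responds to any q_H: π_E = (101 - 2Q)q_E - 20q_E.
∂π_E/∂q_E = 81 - 2q_H - 4q_E = 0 gives the reaction function q_E = (81 - 2q_H)/4.
The leader anticipates this reaction. Substituting into P = 101 - 2Q gives P = 121/2 - q_H, so π_H = (121/2 - q_H)q_H - 18q_H.
The leader's first-order condition 85/2 - 2q_H = 0 yields q_H = 85/4.
Then q_E = (81 - 2·(85/4))/4 = 77/8.

9.63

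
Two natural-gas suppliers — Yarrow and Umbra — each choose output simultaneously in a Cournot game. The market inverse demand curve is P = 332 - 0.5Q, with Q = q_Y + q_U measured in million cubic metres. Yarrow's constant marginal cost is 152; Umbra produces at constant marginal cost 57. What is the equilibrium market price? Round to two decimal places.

180.33

Yarrow's profit: π_Y = (332 - 0.5Q)q_Y - (152q_Y). Setting ∂π_Y/∂q_Y = 0: 180 - q_Y - (1/2)(q_U) = 0.
Umbra's profit: π_U = (332 - 0.5Q)q_U - (57q_U). Setting ∂π_U/∂q_U = 0: 275 - q_U - (1/2)(q_Y) = 0.
So q_Y = (180 - (1/2)q_U) and q_U = (275 - (1/2)q_Y).
Substituting one into the other gives q_Y = 170/3 and q_U = 740/3.
Total output Q = 910/3, so price P = 332 - (1/2)·(910/3) = 541/3.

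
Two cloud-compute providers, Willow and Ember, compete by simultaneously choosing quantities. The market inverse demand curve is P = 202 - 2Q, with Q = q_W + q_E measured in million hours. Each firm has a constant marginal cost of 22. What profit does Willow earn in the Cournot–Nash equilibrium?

A representative firm's profit is π_i = q_i(202 - 2Q) - 22q_i.
First-order condition (treating rivals' output as given): 180 - 4q_i - 2q_j = 0.
By symmetry each firm produces the same amount; substituting q_j = q_i yields q_i = 180/6 = 30.
Price P = 202 - 2·60 = 82.
Willow's profit: (82 - 22)·30 = 1800.

1800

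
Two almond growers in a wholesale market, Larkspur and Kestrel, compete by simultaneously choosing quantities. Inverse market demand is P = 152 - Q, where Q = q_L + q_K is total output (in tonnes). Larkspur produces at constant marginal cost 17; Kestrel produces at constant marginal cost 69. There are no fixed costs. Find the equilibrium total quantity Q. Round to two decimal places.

72.67

Larkspur's profit: π_L = (152 - Q)q_L - (17q_L). Setting ∂π_L/∂q_L = 0: 135 - 2q_L - (q_K) = 0.
Kestrel's first-order condition: 83 - 2q_K - (q_L) = 0.
Best responses: q_L = (135 - q_K)/2, q_K = (83 - q_L)/2.
Substituting one into the other gives q_L = 187/3 and q_K = 31/3.
Total output Q = 187/3 + 31/3 = 218/3.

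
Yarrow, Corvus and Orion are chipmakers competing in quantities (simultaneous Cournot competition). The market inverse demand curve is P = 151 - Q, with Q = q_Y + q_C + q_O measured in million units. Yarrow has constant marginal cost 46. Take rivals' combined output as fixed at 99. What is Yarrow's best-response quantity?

3

With rivals' combined output fixed at 99, Yarrow's profit is π_Y = (151 - 99 - q_Y)q_Y - (46q_Y) = (52 - q_Y)q_Y - (46q_Y).
∂π_Y/∂q_Y = 6 - 2q_Y = 0, so q_Y = 3.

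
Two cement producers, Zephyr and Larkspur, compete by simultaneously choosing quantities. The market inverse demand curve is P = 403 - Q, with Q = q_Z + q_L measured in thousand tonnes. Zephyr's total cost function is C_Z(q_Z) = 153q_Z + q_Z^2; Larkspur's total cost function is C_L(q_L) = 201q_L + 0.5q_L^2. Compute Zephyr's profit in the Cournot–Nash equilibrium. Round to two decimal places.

Zephyr's profit: π_Z = (403 - Q)q_Z - (153q_Z + q_Z²). Setting ∂π_Z/∂q_Z = 0: 250 - 4q_Z - (q_L) = 0.
Larkspur's first-order condition: 202 - 3q_L - (q_Z) = 0.
So q_Z = (250 - q_L)/4 and q_L = (202 - q_Z)/3.
Substituting one into the other gives q_Z = 548/11 and q_L = 558/11.
Price P = 403 - 1106/11 = 302.4545.
Zephyr's profit: 302.4545·(548/11) - 153·(548/11) - (548/11)² = 4963.7025.

4963.70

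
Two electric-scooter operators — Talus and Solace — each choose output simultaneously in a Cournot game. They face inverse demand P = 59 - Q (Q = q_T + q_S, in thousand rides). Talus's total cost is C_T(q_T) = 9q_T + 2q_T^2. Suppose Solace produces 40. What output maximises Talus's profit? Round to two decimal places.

1.67

With the rival's output fixed at 40, Talus's profit is π_T = (59 - 40 - q_T)q_T - (9q_T + 2q_T²) = (19 - q_T)q_T - (9q_T + 2q_T²).
∂π_T/∂q_T = 10 - 6q_T = 0, so q_T = 5/3.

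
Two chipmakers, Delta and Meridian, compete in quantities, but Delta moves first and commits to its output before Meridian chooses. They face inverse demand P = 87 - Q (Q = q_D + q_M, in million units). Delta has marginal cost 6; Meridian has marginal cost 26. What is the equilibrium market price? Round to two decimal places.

The follower Meridian best-responds to any q_D: π_M = (87 - Q)q_M - 26q_M.
Setting the follower's marginal profit to zero, 61 - q_D - 2q_M = 0, i.e. q_M = (61 - q_D)/2.
Delta substitutes q_M(q_D) into its own profit: π_D = q_D(87 - q_D - (61 - q_D)/2) - 6q_D = (113/2 - (1/2)q_D)q_D - 6q_D.
Leader FOC: 101/2 - q_D = 0, so q_D = 101/2.
Then q_M = (61 - 101/2)/2 = 21/4.
Total output Q = 223/4, so price P = 87 - 223/4 = 125/4.

31.25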